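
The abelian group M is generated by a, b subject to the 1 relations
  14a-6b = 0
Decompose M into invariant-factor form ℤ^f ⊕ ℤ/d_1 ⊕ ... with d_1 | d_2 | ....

rank_ℚ(R)=1; free=2−1=1
SNF(R) diag = [2] → torsion [2]

Answer: M ≅ ℤ^1 ⊕ ℤ/2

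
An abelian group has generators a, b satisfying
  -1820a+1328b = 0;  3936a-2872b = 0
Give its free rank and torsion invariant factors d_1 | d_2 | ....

rank_ℚ(R)=2; free=2−2=0
SNF(R) diag = [4, 8] → torsion [4, 8]

Answer: M ≅ ℤ/4 ⊕ ℤ/8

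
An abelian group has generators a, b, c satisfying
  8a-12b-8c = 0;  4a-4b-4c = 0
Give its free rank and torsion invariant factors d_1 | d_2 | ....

Answer: M ≅ ℤ^1 ⊕ ℤ/4 ⊕ ℤ/4

Derivation:
rank_ℚ(R)=2; free=3−2=1
SNF(R) diag = [4, 4] → torsion [4, 4]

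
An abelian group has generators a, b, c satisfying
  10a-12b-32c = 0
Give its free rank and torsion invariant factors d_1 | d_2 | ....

Answer: M ≅ ℤ^2 ⊕ ℤ/2

Derivation:
rank_ℚ(R)=1; free=3−1=2
SNF(R) diag = [2] → torsion [2]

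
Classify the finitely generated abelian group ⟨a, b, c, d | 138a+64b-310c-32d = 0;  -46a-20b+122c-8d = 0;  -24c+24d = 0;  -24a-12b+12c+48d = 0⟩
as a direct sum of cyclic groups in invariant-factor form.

rank_ℚ(R)=4; free=4−4=0
SNF(R) diag = [2, 4, 12, 24] → torsion [2, 4, 12, 24]

Answer: M ≅ ℤ/2 ⊕ ℤ/4 ⊕ ℤ/12 ⊕ ℤ/24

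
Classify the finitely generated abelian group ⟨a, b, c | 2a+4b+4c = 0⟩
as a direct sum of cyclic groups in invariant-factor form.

Answer: M ≅ ℤ^2 ⊕ ℤ/2

Derivation:
rank_ℚ(R)=1; free=3−1=2
SNF(R) diag = [2] → torsion [2]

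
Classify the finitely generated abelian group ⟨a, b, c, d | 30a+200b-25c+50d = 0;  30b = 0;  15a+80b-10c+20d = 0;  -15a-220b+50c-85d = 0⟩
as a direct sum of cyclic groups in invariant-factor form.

rank_ℚ(R)=4; free=4−4=0
SNF(R) diag = [5, 15, 15, 30] → torsion [5, 15, 15, 30]

Answer: M ≅ ℤ/5 ⊕ ℤ/15 ⊕ ℤ/15 ⊕ ℤ/30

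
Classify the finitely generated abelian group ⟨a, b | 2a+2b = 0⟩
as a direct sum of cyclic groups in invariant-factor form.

rank_ℚ(R)=1; free=2−1=1
SNF(R) diag = [2] → torsion [2]

Answer: M ≅ ℤ^1 ⊕ ℤ/2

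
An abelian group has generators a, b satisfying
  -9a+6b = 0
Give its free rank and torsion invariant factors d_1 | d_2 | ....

Answer: M ≅ ℤ^1 ⊕ ℤ/3

Derivation:
rank_ℚ(R)=1; free=2−1=1
SNF(R) diag = [3] → torsion [3]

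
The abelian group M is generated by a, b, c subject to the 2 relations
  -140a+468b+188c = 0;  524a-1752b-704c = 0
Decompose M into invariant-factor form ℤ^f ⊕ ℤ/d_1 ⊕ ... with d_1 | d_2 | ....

Answer: M ≅ ℤ^1 ⊕ ℤ/4 ⊕ ℤ/12

Derivation:
rank_ℚ(R)=2; free=3−2=1
SNF(R) diag = [4, 12] → torsion [4, 12]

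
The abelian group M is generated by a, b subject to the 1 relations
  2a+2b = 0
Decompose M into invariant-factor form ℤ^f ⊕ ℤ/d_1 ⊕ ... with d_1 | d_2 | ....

Answer: M ≅ ℤ^1 ⊕ ℤ/2

Derivation:
rank_ℚ(R)=1; free=2−1=1
SNF(R) diag = [2] → torsion [2]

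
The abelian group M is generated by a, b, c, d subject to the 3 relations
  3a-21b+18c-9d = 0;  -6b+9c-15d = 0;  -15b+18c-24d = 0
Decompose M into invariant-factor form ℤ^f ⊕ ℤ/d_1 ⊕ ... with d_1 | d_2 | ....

rank_ℚ(R)=3; free=4−3=1
SNF(R) diag = [3, 3, 9] → torsion [3, 3, 9]

Answer: M ≅ ℤ^1 ⊕ ℤ/3 ⊕ ℤ/3 ⊕ ℤ/9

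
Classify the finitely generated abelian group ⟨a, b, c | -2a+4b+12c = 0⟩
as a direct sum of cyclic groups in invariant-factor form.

rank_ℚ(R)=1; free=3−1=2
SNF(R) diag = [2] → torsion [2]

Answer: M ≅ ℤ^2 ⊕ ℤ/2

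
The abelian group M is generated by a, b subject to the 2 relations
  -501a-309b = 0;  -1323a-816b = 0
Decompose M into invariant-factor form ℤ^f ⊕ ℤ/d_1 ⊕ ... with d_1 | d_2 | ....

rank_ℚ(R)=2; free=2−2=0
SNF(R) diag = [3, 3] → torsion [3, 3]

Answer: M ≅ ℤ/3 ⊕ ℤ/3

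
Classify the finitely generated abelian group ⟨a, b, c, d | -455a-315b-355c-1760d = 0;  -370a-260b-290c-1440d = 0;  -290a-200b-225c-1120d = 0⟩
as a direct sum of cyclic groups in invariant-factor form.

Answer: M ≅ ℤ^1 ⊕ ℤ/5 ⊕ ℤ/5 ⊕ ℤ/10

Derivation:
rank_ℚ(R)=3; free=4−3=1
SNF(R) diag = [5, 5, 10] → torsion [5, 5, 10]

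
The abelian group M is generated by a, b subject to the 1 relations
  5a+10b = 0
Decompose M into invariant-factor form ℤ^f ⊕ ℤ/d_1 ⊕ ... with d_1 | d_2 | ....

rank_ℚ(R)=1; free=2−1=1
SNF(R) diag = [5] → torsion [5]

Answer: M ≅ ℤ^1 ⊕ ℤ/5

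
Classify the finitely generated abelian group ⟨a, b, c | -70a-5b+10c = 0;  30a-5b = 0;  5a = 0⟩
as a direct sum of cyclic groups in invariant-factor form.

Answer: M ≅ ℤ/5 ⊕ ℤ/5 ⊕ ℤ/10

Derivation:
rank_ℚ(R)=3; free=3−3=0
SNF(R) diag = [5, 5, 10] → torsion [5, 5, 10]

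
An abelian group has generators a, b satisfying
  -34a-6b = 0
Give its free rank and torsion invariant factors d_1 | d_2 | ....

Answer: M ≅ ℤ^1 ⊕ ℤ/2

Derivation:
rank_ℚ(R)=1; free=2−1=1
SNF(R) diag = [2] → torsion [2]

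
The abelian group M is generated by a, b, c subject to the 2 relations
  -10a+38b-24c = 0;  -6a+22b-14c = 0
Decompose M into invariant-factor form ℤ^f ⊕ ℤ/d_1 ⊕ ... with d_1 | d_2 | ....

Answer: M ≅ ℤ^1 ⊕ ℤ/2 ⊕ ℤ/2

Derivation:
rank_ℚ(R)=2; free=3−2=1
SNF(R) diag = [2, 2] → torsion [2, 2]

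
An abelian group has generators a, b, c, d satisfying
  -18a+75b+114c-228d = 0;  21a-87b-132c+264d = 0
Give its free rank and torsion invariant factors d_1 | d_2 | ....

rank_ℚ(R)=2; free=4−2=2
SNF(R) diag = [3, 3] → torsion [3, 3]

Answer: M ≅ ℤ^2 ⊕ ℤ/3 ⊕ ℤ/3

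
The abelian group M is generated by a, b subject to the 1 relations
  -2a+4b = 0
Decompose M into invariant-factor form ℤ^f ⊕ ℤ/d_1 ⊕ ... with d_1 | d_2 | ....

Answer: M ≅ ℤ^1 ⊕ ℤ/2

Derivation:
rank_ℚ(R)=1; free=2−1=1
SNF(R) diag = [2] → torsion [2]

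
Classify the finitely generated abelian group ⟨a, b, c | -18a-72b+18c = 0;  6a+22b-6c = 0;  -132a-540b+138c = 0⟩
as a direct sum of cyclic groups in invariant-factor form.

rank_ℚ(R)=3; free=3−3=0
SNF(R) diag = [2, 6, 18] → torsion [2, 6, 18]

Answer: M ≅ ℤ/2 ⊕ ℤ/6 ⊕ ℤ/18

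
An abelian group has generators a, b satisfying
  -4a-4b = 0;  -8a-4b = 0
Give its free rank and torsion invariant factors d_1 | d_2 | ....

Answer: M ≅ ℤ/4 ⊕ ℤ/4

Derivation:
rank_ℚ(R)=2; free=2−2=0
SNF(R) diag = [4, 4] → torsion [4, 4]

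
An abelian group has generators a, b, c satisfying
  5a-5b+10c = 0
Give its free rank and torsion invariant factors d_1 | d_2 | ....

Answer: M ≅ ℤ^2 ⊕ ℤ/5

Derivation:
rank_ℚ(R)=1; free=3−1=2
SNF(R) diag = [5] → torsion [5]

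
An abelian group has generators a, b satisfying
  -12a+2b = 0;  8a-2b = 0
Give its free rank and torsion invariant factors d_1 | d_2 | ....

rank_ℚ(R)=2; free=2−2=0
SNF(R) diag = [2, 4] → torsion [2, 4]

Answer: M ≅ ℤ/2 ⊕ ℤ/4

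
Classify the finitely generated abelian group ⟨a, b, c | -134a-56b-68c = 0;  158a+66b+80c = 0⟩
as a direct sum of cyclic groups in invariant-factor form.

Answer: M ≅ ℤ^1 ⊕ ℤ/2 ⊕ ℤ/2

Derivation:
rank_ℚ(R)=2; free=3−2=1
SNF(R) diag = [2, 2] → torsion [2, 2]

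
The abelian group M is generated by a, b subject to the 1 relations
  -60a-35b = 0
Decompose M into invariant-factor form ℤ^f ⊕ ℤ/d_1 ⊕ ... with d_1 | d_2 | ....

Answer: M ≅ ℤ^1 ⊕ ℤ/5

Derivation:
rank_ℚ(R)=1; free=2−1=1
SNF(R) diag = [5] → torsion [5]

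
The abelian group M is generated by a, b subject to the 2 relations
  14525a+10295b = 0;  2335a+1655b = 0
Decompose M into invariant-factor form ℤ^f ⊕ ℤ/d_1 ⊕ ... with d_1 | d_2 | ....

Answer: M ≅ ℤ/5 ⊕ ℤ/10

Derivation:
rank_ℚ(R)=2; free=2−2=0
SNF(R) diag = [5, 10] → torsion [5, 10]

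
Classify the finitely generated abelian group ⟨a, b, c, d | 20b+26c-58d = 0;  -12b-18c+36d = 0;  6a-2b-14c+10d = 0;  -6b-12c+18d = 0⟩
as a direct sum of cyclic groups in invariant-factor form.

Answer: M ≅ ℤ/2 ⊕ ℤ/6 ⊕ ℤ/6 ⊕ ℤ/6

Derivation:
rank_ℚ(R)=4; free=4−4=0
SNF(R) diag = [2, 6, 6, 6] → torsion [2, 6, 6, 6]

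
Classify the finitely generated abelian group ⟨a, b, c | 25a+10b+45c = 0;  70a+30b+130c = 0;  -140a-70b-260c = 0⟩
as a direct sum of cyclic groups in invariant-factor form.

rank_ℚ(R)=3; free=3−3=0
SNF(R) diag = [5, 10, 20] → torsion [5, 10, 20]

Answer: M ≅ ℤ/5 ⊕ ℤ/10 ⊕ ℤ/20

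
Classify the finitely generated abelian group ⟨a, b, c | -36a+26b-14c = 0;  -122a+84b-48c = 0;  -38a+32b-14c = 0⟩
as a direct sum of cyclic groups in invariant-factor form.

Answer: M ≅ ℤ/2 ⊕ ℤ/2 ⊕ ℤ/6

Derivation:
rank_ℚ(R)=3; free=3−3=0
SNF(R) diag = [2, 2, 6] → torsion [2, 2, 6]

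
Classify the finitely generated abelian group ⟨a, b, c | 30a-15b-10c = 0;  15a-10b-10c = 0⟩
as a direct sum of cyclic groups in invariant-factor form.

rank_ℚ(R)=2; free=3−2=1
SNF(R) diag = [5, 5] → torsion [5, 5]

Answer: M ≅ ℤ^1 ⊕ ℤ/5 ⊕ ℤ/5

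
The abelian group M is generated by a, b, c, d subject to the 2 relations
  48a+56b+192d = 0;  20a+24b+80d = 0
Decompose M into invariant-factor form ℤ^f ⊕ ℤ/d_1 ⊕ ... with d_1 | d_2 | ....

rank_ℚ(R)=2; free=4−2=2
SNF(R) diag = [4, 8] → torsion [4, 8]

Answer: M ≅ ℤ^2 ⊕ ℤ/4 ⊕ ℤ/8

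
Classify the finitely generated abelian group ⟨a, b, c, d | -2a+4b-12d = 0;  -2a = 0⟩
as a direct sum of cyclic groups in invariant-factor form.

Answer: M ≅ ℤ^2 ⊕ ℤ/2 ⊕ ℤ/4

Derivation:
rank_ℚ(R)=2; free=4−2=2
SNF(R) diag = [2, 4] → torsion [2, 4]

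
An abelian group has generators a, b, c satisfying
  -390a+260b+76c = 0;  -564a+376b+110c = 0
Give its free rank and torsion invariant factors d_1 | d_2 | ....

Answer: M ≅ ℤ^1 ⊕ ℤ/2 ⊕ ℤ/6

Derivation:
rank_ℚ(R)=2; free=3−2=1
SNF(R) diag = [2, 6] → torsion [2, 6]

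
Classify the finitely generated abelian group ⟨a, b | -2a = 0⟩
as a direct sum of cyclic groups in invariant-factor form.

rank_ℚ(R)=1; free=2−1=1
SNF(R) diag = [2] → torsion [2]

Answer: M ≅ ℤ^1 ⊕ ℤ/2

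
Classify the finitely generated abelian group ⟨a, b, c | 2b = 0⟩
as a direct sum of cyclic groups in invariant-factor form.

Answer: M ≅ ℤ^2 ⊕ ℤ/2

Derivation:
rank_ℚ(R)=1; free=3−1=2
SNF(R) diag = [2] → torsion [2]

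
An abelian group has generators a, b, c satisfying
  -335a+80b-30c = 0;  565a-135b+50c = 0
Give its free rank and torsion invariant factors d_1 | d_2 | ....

rank_ℚ(R)=2; free=3−2=1
SNF(R) diag = [5, 5] → torsion [5, 5]

Answer: M ≅ ℤ^1 ⊕ ℤ/5 ⊕ ℤ/5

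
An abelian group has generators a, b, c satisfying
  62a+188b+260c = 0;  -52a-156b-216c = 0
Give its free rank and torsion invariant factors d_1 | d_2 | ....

Answer: M ≅ ℤ^1 ⊕ ℤ/2 ⊕ ℤ/4

Derivation:
rank_ℚ(R)=2; free=3−2=1
SNF(R) diag = [2, 4] → torsion [2, 4]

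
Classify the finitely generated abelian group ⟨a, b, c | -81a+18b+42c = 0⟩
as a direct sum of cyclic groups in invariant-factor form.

Answer: M ≅ ℤ^2 ⊕ ℤ/3

Derivation:
rank_ℚ(R)=1; free=3−1=2
SNF(R) diag = [3] → torsion [3]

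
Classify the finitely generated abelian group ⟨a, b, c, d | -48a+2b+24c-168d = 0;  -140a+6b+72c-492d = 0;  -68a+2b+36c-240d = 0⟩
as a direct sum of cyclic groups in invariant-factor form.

Answer: M ≅ ℤ^1 ⊕ ℤ/2 ⊕ ℤ/4 ⊕ ℤ/12

Derivation:
rank_ℚ(R)=3; free=4−3=1
SNF(R) diag = [2, 4, 12] → torsion [2, 4, 12]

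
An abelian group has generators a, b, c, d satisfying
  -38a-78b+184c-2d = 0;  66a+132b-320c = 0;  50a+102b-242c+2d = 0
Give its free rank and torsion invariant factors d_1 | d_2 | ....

Answer: M ≅ ℤ^1 ⊕ ℤ/2 ⊕ ℤ/2 ⊕ ℤ/6

Derivation:
rank_ℚ(R)=3; free=4−3=1
SNF(R) diag = [2, 2, 6] → torsion [2, 2, 6]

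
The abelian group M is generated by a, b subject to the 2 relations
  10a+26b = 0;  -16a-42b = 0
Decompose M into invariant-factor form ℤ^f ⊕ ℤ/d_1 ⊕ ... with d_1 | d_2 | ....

rank_ℚ(R)=2; free=2−2=0
SNF(R) diag = [2, 2] → torsion [2, 2]

Answer: M ≅ ℤ/2 ⊕ ℤ/2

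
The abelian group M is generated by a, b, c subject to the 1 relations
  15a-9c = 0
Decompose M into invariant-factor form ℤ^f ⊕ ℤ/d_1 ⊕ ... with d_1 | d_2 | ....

Answer: M ≅ ℤ^2 ⊕ ℤ/3

Derivation:
rank_ℚ(R)=1; free=3−1=2
SNF(R) diag = [3] → torsion [3]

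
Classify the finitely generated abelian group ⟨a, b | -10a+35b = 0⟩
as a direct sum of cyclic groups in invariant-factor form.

rank_ℚ(R)=1; free=2−1=1
SNF(R) diag = [5] → torsion [5]

Answer: M ≅ ℤ^1 ⊕ ℤ/5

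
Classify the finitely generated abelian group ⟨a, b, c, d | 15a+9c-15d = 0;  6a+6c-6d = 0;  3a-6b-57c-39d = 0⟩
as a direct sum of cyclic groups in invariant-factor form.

rank_ℚ(R)=3; free=4−3=1
SNF(R) diag = [3, 6, 12] → torsion [3, 6, 12]

Answer: M ≅ ℤ^1 ⊕ ℤ/3 ⊕ ℤ/6 ⊕ ℤ/12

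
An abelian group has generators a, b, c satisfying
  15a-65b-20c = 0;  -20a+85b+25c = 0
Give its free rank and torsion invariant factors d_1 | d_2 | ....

Answer: M ≅ ℤ^1 ⊕ ℤ/5 ⊕ ℤ/5

Derivation:
rank_ℚ(R)=2; free=3−2=1
SNF(R) diag = [5, 5] → torsion [5, 5]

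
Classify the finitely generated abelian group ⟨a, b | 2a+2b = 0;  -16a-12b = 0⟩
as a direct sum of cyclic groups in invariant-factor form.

Answer: M ≅ ℤ/2 ⊕ ℤ/4

Derivation:
rank_ℚ(R)=2; free=2−2=0
SNF(R) diag = [2, 4] → torsion [2, 4]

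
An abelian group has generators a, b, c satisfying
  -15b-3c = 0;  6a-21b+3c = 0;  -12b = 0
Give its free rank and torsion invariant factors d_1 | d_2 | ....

rank_ℚ(R)=3; free=3−3=0
SNF(R) diag = [3, 6, 12] → torsion [3, 6, 12]

Answer: M ≅ ℤ/3 ⊕ ℤ/6 ⊕ ℤ/12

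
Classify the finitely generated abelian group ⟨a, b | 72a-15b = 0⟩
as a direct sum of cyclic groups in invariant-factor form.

Answer: M ≅ ℤ^1 ⊕ ℤ/3

Derivation:
rank_ℚ(R)=1; free=2−1=1
SNF(R) diag = [3] → torsion [3]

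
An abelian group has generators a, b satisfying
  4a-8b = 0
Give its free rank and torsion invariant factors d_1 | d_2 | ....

Answer: M ≅ ℤ^1 ⊕ ℤ/4

Derivation:
rank_ℚ(R)=1; free=2−1=1
SNF(R) diag = [4] → torsion [4]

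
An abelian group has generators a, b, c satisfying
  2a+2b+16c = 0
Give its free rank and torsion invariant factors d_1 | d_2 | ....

rank_ℚ(R)=1; free=3−1=2
SNF(R) diag = [2] → torsion [2]

Answer: M ≅ ℤ^2 ⊕ ℤ/2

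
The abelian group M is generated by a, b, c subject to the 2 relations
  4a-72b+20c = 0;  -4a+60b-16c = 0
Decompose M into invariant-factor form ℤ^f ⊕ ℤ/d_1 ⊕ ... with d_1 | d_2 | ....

rank_ℚ(R)=2; free=3−2=1
SNF(R) diag = [4, 4] → torsion [4, 4]

Answer: M ≅ ℤ^1 ⊕ ℤ/4 ⊕ ℤ/4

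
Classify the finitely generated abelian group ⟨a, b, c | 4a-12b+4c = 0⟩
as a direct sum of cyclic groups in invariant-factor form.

Answer: M ≅ ℤ^2 ⊕ ℤ/4

Derivation:
rank_ℚ(R)=1; free=3−1=2
SNF(R) diag = [4] → torsion [4]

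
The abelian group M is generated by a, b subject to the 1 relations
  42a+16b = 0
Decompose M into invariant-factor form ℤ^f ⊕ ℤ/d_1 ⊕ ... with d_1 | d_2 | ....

Answer: M ≅ ℤ^1 ⊕ ℤ/2

Derivation:
rank_ℚ(R)=1; free=2−1=1
SNF(R) diag = [2] → torsion [2]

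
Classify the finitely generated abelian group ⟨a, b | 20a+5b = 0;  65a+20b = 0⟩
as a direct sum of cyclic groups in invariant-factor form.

rank_ℚ(R)=2; free=2−2=0
SNF(R) diag = [5, 15] → torsion [5, 15]

Answer: M ≅ ℤ/5 ⊕ ℤ/15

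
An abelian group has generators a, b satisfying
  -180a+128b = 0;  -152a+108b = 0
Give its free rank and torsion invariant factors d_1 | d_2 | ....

Answer: M ≅ ℤ/4 ⊕ ℤ/4

Derivation:
rank_ℚ(R)=2; free=2−2=0
SNF(R) diag = [4, 4] → torsion [4, 4]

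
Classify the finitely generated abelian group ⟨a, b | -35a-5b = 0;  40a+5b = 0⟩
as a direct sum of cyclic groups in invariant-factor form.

Answer: M ≅ ℤ/5 ⊕ ℤ/5

Derivation:
rank_ℚ(R)=2; free=2−2=0
SNF(R) diag = [5, 5] → torsion [5, 5]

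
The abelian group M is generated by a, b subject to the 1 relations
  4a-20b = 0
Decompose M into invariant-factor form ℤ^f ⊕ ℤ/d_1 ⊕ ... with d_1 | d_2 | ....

rank_ℚ(R)=1; free=2−1=1
SNF(R) diag = [4] → torsion [4]

Answer: M ≅ ℤ^1 ⊕ ℤ/4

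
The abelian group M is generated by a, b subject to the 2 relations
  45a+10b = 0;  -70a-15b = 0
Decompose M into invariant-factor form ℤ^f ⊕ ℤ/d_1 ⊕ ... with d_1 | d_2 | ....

Answer: M ≅ ℤ/5 ⊕ ℤ/5

Derivation:
rank_ℚ(R)=2; free=2−2=0
SNF(R) diag = [5, 5] → torsion [5, 5]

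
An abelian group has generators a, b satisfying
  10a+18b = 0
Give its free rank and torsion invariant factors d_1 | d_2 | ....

Answer: M ≅ ℤ^1 ⊕ ℤ/2

Derivation:
rank_ℚ(R)=1; free=2−1=1
SNF(R) diag = [2] → torsion [2]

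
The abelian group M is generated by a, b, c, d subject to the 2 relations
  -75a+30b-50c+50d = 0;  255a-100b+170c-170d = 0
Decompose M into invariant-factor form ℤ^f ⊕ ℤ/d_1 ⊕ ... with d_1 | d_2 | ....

rank_ℚ(R)=2; free=4−2=2
SNF(R) diag = [5, 10] → torsion [5, 10]

Answer: M ≅ ℤ^2 ⊕ ℤ/5 ⊕ ℤ/10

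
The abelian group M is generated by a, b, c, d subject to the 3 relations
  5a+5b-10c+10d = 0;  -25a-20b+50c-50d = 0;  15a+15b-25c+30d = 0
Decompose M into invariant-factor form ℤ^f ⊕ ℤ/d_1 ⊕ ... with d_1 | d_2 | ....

Answer: M ≅ ℤ^1 ⊕ ℤ/5 ⊕ ℤ/5 ⊕ ℤ/5

Derivation:
rank_ℚ(R)=3; free=4−3=1
SNF(R) diag = [5, 5, 5] → torsion [5, 5, 5]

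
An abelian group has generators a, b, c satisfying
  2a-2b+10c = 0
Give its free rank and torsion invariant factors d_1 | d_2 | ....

Answer: M ≅ ℤ^2 ⊕ ℤ/2

Derivation:
rank_ℚ(R)=1; free=3−1=2
SNF(R) diag = [2] → torsion [2]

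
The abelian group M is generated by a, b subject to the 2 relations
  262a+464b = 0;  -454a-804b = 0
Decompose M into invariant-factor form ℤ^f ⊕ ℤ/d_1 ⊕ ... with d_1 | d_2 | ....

rank_ℚ(R)=2; free=2−2=0
SNF(R) diag = [2, 4] → torsion [2, 4]

Answer: M ≅ ℤ/2 ⊕ ℤ/4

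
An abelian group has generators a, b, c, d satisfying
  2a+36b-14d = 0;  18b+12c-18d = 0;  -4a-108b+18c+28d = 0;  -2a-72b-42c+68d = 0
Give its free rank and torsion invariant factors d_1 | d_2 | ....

rank_ℚ(R)=4; free=4−4=0
SNF(R) diag = [2, 6, 18, 18] → torsion [2, 6, 18, 18]

Answer: M ≅ ℤ/2 ⊕ ℤ/6 ⊕ ℤ/18 ⊕ ℤ/18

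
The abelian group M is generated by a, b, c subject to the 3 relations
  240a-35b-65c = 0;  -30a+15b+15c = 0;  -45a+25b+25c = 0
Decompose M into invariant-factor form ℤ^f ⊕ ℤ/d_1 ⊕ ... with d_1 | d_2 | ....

Answer: M ≅ ℤ/5 ⊕ ℤ/15 ⊕ ℤ/30

Derivation:
rank_ℚ(R)=3; free=3−3=0
SNF(R) diag = [5, 15, 30] → torsion [5, 15, 30]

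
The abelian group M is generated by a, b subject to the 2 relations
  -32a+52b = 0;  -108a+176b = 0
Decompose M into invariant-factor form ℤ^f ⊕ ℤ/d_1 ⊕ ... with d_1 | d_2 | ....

rank_ℚ(R)=2; free=2−2=0
SNF(R) diag = [4, 4] → torsion [4, 4]

Answer: M ≅ ℤ/4 ⊕ ℤ/4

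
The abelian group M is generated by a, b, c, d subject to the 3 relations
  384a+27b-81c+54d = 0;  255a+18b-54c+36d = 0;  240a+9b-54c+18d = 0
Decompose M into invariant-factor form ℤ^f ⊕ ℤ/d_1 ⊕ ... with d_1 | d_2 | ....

Answer: M ≅ ℤ^1 ⊕ ℤ/3 ⊕ ℤ/9 ⊕ ℤ/27

Derivation:
rank_ℚ(R)=3; free=4−3=1
SNF(R) diag = [3, 9, 27] → torsion [3, 9, 27]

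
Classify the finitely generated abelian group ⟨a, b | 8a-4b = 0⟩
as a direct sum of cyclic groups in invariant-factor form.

rank_ℚ(R)=1; free=2−1=1
SNF(R) diag = [4] → torsion [4]

Answer: M ≅ ℤ^1 ⊕ ℤ/4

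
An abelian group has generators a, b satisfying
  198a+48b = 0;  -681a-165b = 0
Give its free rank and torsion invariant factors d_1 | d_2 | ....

Answer: M ≅ ℤ/3 ⊕ ℤ/6

Derivation:
rank_ℚ(R)=2; free=2−2=0
SNF(R) diag = [3, 6] → torsion [3, 6]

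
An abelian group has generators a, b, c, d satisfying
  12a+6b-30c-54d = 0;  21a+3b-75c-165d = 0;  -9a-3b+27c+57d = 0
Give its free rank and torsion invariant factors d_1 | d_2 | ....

rank_ℚ(R)=3; free=4−3=1
SNF(R) diag = [3, 6, 12] → torsion [3, 6, 12]

Answer: M ≅ ℤ^1 ⊕ ℤ/3 ⊕ ℤ/6 ⊕ ℤ/12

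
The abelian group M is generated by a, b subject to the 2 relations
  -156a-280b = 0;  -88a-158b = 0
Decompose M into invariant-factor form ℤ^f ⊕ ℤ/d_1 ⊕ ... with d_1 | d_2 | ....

Answer: M ≅ ℤ/2 ⊕ ℤ/4

Derivation:
rank_ℚ(R)=2; free=2−2=0
SNF(R) diag = [2, 4] → torsion [2, 4]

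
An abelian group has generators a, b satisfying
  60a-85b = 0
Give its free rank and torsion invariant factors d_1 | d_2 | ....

rank_ℚ(R)=1; free=2−1=1
SNF(R) diag = [5] → torsion [5]

Answer: M ≅ ℤ^1 ⊕ ℤ/5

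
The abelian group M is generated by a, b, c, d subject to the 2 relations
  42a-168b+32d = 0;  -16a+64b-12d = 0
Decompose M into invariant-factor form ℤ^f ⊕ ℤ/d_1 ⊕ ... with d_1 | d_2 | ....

rank_ℚ(R)=2; free=4−2=2
SNF(R) diag = [2, 4] → torsion [2, 4]

Answer: M ≅ ℤ^2 ⊕ ℤ/2 ⊕ ℤ/4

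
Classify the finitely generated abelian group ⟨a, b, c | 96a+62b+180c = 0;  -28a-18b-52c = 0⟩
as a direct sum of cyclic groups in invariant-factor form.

rank_ℚ(R)=2; free=3−2=1
SNF(R) diag = [2, 4] → torsion [2, 4]

Answer: M ≅ ℤ^1 ⊕ ℤ/2 ⊕ ℤ/4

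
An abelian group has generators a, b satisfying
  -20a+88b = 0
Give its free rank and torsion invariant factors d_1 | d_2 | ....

rank_ℚ(R)=1; free=2−1=1
SNF(R) diag = [4] → torsion [4]

Answer: M ≅ ℤ^1 ⊕ ℤ/4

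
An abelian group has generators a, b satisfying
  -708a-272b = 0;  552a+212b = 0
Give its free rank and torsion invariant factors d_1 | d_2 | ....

rank_ℚ(R)=2; free=2−2=0
SNF(R) diag = [4, 12] → torsion [4, 12]

Answer: M ≅ ℤ/4 ⊕ ℤ/12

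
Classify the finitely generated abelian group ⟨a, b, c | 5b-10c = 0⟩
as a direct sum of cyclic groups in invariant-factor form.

rank_ℚ(R)=1; free=3−1=2
SNF(R) diag = [5] → torsion [5]

Answer: M ≅ ℤ^2 ⊕ ℤ/5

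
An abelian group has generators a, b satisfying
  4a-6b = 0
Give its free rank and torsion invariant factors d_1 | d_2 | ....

Answer: M ≅ ℤ^1 ⊕ ℤ/2

Derivation:
rank_ℚ(R)=1; free=2−1=1
SNF(R) diag = [2] → torsion [2]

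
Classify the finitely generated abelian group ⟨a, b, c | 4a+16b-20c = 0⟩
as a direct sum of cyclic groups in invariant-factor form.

Answer: M ≅ ℤ^2 ⊕ ℤ/4

Derivation:
rank_ℚ(R)=1; free=3−1=2
SNF(R) diag = [4] → torsion [4]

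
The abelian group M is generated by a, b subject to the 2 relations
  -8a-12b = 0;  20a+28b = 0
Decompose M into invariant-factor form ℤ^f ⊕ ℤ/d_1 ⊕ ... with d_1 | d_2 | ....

Answer: M ≅ ℤ/4 ⊕ ℤ/4

Derivation:
rank_ℚ(R)=2; free=2−2=0
SNF(R) diag = [4, 4] → torsion [4, 4]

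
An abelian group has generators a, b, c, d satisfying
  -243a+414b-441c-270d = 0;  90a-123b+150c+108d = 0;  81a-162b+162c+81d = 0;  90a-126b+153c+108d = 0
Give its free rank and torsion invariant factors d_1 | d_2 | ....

Answer: M ≅ ℤ/3 ⊕ ℤ/9 ⊕ ℤ/27 ⊕ ℤ/81

Derivation:
rank_ℚ(R)=4; free=4−4=0
SNF(R) diag = [3, 9, 27, 81] → torsion [3, 9, 27, 81]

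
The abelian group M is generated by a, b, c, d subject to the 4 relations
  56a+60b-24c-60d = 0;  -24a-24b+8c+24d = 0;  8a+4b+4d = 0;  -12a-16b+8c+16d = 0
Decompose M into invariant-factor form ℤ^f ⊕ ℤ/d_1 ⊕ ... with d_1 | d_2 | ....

Answer: M ≅ ℤ/4 ⊕ ℤ/4 ⊕ ℤ/8 ⊕ ℤ/8

Derivation:
rank_ℚ(R)=4; free=4−4=0
SNF(R) diag = [4, 4, 8, 8] → torsion [4, 4, 8, 8]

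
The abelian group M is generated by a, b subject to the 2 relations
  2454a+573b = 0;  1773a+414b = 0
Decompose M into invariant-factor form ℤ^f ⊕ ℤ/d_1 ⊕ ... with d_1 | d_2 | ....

Answer: M ≅ ℤ/3 ⊕ ℤ/9

Derivation:
rank_ℚ(R)=2; free=2−2=0
SNF(R) diag = [3, 9] → torsion [3, 9]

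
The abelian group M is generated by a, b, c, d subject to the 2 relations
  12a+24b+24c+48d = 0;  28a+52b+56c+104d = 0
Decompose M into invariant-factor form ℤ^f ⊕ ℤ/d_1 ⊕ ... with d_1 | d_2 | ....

Answer: M ≅ ℤ^2 ⊕ ℤ/4 ⊕ ℤ/12

Derivation:
rank_ℚ(R)=2; free=4−2=2
SNF(R) diag = [4, 12] → torsion [4, 12]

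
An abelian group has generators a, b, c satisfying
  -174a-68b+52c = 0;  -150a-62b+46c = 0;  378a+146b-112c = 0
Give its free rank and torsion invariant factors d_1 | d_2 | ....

Answer: M ≅ ℤ/2 ⊕ ℤ/6 ⊕ ℤ/18

Derivation:
rank_ℚ(R)=3; free=3−3=0
SNF(R) diag = [2, 6, 18] → torsion [2, 6, 18]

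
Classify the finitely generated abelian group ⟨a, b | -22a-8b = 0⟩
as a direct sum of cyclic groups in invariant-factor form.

Answer: M ≅ ℤ^1 ⊕ ℤ/2

Derivation:
rank_ℚ(R)=1; free=2−1=1
SNF(R) diag = [2] → torsion [2]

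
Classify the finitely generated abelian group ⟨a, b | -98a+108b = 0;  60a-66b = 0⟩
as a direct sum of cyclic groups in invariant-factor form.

Answer: M ≅ ℤ/2 ⊕ ℤ/6

Derivation:
rank_ℚ(R)=2; free=2−2=0
SNF(R) diag = [2, 6] → torsion [2, 6]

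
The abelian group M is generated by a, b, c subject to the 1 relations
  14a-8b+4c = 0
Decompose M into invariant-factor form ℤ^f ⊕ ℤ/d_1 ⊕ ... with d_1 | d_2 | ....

rank_ℚ(R)=1; free=3−1=2
SNF(R) diag = [2] → torsion [2]

Answer: M ≅ ℤ^2 ⊕ ℤ/2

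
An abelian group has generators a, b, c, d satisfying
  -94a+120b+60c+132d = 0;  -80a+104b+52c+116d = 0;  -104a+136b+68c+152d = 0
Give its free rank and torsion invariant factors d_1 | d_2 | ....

Answer: M ≅ ℤ^1 ⊕ ℤ/2 ⊕ ℤ/4 ⊕ ℤ/4

Derivation:
rank_ℚ(R)=3; free=4−3=1
SNF(R) diag = [2, 4, 4] → torsion [2, 4, 4]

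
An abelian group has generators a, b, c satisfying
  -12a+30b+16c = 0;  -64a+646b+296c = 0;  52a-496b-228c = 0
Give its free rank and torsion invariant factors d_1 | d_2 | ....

Answer: M ≅ ℤ/2 ⊕ ℤ/4 ⊕ ℤ/12

Derivation:
rank_ℚ(R)=3; free=3−3=0
SNF(R) diag = [2, 4, 12] → torsion [2, 4, 12]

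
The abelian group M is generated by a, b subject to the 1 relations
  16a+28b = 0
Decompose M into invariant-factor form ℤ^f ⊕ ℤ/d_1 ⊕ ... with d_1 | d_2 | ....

Answer: M ≅ ℤ^1 ⊕ ℤ/4

Derivation:
rank_ℚ(R)=1; free=2−1=1
SNF(R) diag = [4] → torsion [4]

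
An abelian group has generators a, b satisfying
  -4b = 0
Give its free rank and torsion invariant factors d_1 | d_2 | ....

rank_ℚ(R)=1; free=2−1=1
SNF(R) diag = [4] → torsion [4]

Answer: M ≅ ℤ^1 ⊕ ℤ/4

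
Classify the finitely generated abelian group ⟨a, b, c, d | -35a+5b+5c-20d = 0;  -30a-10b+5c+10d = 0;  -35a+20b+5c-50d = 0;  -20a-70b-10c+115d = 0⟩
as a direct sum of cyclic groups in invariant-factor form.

Answer: M ≅ ℤ/5 ⊕ ℤ/5 ⊕ ℤ/15 ⊕ ℤ/45

Derivation:
rank_ℚ(R)=4; free=4−4=0
SNF(R) diag = [5, 5, 15, 45] → torsion [5, 5, 15, 45]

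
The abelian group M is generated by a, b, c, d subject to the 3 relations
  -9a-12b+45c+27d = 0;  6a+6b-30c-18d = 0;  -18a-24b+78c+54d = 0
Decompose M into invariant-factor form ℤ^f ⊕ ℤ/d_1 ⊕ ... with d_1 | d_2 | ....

rank_ℚ(R)=3; free=4−3=1
SNF(R) diag = [3, 6, 12] → torsion [3, 6, 12]

Answer: M ≅ ℤ^1 ⊕ ℤ/3 ⊕ ℤ/6 ⊕ ℤ/12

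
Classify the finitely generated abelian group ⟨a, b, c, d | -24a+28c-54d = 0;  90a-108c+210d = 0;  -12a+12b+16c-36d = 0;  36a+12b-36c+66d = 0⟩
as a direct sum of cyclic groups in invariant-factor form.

rank_ℚ(R)=4; free=4−4=0
SNF(R) diag = [2, 6, 12, 24] → torsion [2, 6, 12, 24]

Answer: M ≅ ℤ/2 ⊕ ℤ/6 ⊕ ℤ/12 ⊕ ℤ/24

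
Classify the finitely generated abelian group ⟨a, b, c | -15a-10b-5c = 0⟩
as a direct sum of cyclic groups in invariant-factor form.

rank_ℚ(R)=1; free=3−1=2
SNF(R) diag = [5] → torsion [5]

Answer: M ≅ ℤ^2 ⊕ ℤ/5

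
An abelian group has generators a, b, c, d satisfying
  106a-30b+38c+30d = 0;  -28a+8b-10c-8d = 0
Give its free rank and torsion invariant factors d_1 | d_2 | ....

Answer: M ≅ ℤ^2 ⊕ ℤ/2 ⊕ ℤ/2

Derivation:
rank_ℚ(R)=2; free=4−2=2
SNF(R) diag = [2, 2] → torsion [2, 2]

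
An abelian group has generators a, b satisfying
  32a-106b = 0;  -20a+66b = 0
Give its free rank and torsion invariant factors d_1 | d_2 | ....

Answer: M ≅ ℤ/2 ⊕ ℤ/4

Derivation:
rank_ℚ(R)=2; free=2−2=0
SNF(R) diag = [2, 4] → torsion [2, 4]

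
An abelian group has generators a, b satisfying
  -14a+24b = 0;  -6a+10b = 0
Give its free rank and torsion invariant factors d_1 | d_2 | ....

Answer: M ≅ ℤ/2 ⊕ ℤ/2

Derivation:
rank_ℚ(R)=2; free=2−2=0
SNF(R) diag = [2, 2] → torsion [2, 2]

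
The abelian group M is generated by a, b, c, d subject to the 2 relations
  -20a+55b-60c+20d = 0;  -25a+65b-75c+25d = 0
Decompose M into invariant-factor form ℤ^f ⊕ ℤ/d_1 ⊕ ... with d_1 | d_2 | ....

rank_ℚ(R)=2; free=4−2=2
SNF(R) diag = [5, 15] → torsion [5, 15]

Answer: M ≅ ℤ^2 ⊕ ℤ/5 ⊕ ℤ/15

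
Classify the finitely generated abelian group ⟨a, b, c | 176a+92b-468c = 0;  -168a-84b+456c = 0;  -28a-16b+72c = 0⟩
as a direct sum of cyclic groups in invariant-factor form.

rank_ℚ(R)=3; free=3−3=0
SNF(R) diag = [4, 12, 12] → torsion [4, 12, 12]

Answer: M ≅ ℤ/4 ⊕ ℤ/12 ⊕ ℤ/12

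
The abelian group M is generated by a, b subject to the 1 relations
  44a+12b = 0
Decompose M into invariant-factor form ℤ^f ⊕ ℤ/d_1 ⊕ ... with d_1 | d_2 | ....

Answer: M ≅ ℤ^1 ⊕ ℤ/4

Derivation:
rank_ℚ(R)=1; free=2−1=1
SNF(R) diag = [4] → torsion [4]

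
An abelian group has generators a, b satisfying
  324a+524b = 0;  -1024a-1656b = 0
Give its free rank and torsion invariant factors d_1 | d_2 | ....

Answer: M ≅ ℤ/4 ⊕ ℤ/8

Derivation:
rank_ℚ(R)=2; free=2−2=0
SNF(R) diag = [4, 8] → torsion [4, 8]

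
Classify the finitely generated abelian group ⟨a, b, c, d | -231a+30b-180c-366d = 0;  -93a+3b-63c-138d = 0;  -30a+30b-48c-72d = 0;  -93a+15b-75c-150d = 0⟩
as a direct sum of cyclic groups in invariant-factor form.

rank_ℚ(R)=4; free=4−4=0
SNF(R) diag = [3, 3, 6, 12] → torsion [3, 3, 6, 12]

Answer: M ≅ ℤ/3 ⊕ ℤ/3 ⊕ ℤ/6 ⊕ ℤ/12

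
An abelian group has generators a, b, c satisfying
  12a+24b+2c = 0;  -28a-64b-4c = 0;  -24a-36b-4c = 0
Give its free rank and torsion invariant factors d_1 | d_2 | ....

Answer: M ≅ ℤ/2 ⊕ ℤ/4 ⊕ ℤ/12

Derivation:
rank_ℚ(R)=3; free=3−3=0
SNF(R) diag = [2, 4, 12] → torsion [2, 4, 12]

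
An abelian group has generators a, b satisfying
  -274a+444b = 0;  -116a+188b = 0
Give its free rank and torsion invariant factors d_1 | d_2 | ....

rank_ℚ(R)=2; free=2−2=0
SNF(R) diag = [2, 4] → torsion [2, 4]

Answer: M ≅ ℤ/2 ⊕ ℤ/4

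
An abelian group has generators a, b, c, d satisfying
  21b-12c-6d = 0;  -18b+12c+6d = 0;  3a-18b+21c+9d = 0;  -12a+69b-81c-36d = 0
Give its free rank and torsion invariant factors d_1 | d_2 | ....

rank_ℚ(R)=4; free=4−4=0
SNF(R) diag = [3, 3, 3, 6] → torsion [3, 3, 3, 6]

Answer: M ≅ ℤ/3 ⊕ ℤ/3 ⊕ ℤ/3 ⊕ ℤ/6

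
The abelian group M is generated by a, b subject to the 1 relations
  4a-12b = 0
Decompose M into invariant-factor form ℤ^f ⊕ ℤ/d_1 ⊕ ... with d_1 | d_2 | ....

rank_ℚ(R)=1; free=2−1=1
SNF(R) diag = [4] → torsion [4]

Answer: M ≅ ℤ^1 ⊕ ℤ/4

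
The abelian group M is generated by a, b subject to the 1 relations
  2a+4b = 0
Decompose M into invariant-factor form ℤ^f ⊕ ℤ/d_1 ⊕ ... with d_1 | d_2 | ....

rank_ℚ(R)=1; free=2−1=1
SNF(R) diag = [2] → torsion [2]

Answer: M ≅ ℤ^1 ⊕ ℤ/2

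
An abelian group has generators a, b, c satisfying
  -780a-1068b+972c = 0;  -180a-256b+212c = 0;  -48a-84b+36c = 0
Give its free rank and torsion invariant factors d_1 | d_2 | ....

rank_ℚ(R)=3; free=3−3=0
SNF(R) diag = [4, 12, 36] → torsion [4, 12, 36]

Answer: M ≅ ℤ/4 ⊕ ℤ/12 ⊕ ℤ/36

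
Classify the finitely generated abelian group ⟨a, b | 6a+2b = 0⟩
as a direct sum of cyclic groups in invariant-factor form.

rank_ℚ(R)=1; free=2−1=1
SNF(R) diag = [2] → torsion [2]

Answer: M ≅ ℤ^1 ⊕ ℤ/2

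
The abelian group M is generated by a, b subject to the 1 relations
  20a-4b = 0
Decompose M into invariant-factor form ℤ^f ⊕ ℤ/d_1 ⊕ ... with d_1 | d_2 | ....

rank_ℚ(R)=1; free=2−1=1
SNF(R) diag = [4] → torsion [4]

Answer: M ≅ ℤ^1 ⊕ ℤ/4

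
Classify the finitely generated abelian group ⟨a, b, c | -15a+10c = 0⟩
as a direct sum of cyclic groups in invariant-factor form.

Answer: M ≅ ℤ^2 ⊕ ℤ/5

Derivation:
rank_ℚ(R)=1; free=3−1=2
SNF(R) diag = [5] → torsion [5]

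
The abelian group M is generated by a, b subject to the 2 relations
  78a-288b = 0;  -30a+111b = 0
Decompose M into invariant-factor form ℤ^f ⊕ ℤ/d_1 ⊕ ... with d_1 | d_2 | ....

Answer: M ≅ ℤ/3 ⊕ ℤ/6

Derivation:
rank_ℚ(R)=2; free=2−2=0
SNF(R) diag = [3, 6] → torsion [3, 6]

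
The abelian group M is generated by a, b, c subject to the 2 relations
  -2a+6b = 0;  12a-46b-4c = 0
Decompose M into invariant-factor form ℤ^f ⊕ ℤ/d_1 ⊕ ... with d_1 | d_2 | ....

rank_ℚ(R)=2; free=3−2=1
SNF(R) diag = [2, 2] → torsion [2, 2]

Answer: M ≅ ℤ^1 ⊕ ℤ/2 ⊕ ℤ/2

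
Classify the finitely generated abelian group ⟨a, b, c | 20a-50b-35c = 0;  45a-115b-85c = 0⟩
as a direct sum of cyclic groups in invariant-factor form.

Answer: M ≅ ℤ^1 ⊕ ℤ/5 ⊕ ℤ/5

Derivation:
rank_ℚ(R)=2; free=3−2=1
SNF(R) diag = [5, 5] → torsion [5, 5]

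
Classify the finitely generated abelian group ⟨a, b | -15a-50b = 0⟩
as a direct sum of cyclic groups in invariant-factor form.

rank_ℚ(R)=1; free=2−1=1
SNF(R) diag = [5] → torsion [5]

Answer: M ≅ ℤ^1 ⊕ ℤ/5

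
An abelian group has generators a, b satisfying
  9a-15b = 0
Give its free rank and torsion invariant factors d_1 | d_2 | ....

rank_ℚ(R)=1; free=2−1=1
SNF(R) diag = [3] → torsion [3]

Answer: M ≅ ℤ^1 ⊕ ℤ/3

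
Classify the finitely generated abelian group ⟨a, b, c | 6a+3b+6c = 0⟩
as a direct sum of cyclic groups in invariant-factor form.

rank_ℚ(R)=1; free=3−1=2
SNF(R) diag = [3] → torsion [3]

Answer: M ≅ ℤ^2 ⊕ ℤ/3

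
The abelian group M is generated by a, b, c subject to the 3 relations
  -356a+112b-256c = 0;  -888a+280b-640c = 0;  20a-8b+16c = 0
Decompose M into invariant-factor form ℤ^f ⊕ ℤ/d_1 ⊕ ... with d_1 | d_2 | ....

rank_ℚ(R)=3; free=3−3=0
SNF(R) diag = [4, 8, 16] → torsion [4, 8, 16]

Answer: M ≅ ℤ/4 ⊕ ℤ/8 ⊕ ℤ/16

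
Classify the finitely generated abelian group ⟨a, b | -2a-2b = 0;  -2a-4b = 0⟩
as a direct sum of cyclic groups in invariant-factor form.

Answer: M ≅ ℤ/2 ⊕ ℤ/2

Derivation:
rank_ℚ(R)=2; free=2−2=0
SNF(R) diag = [2, 2] → torsion [2, 2]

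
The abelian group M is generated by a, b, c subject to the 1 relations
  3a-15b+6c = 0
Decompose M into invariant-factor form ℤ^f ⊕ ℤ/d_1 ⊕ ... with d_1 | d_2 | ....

Answer: M ≅ ℤ^2 ⊕ ℤ/3

Derivation:
rank_ℚ(R)=1; free=3−1=2
SNF(R) diag = [3] → torsion [3]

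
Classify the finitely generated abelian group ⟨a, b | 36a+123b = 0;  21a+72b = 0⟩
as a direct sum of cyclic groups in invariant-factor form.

rank_ℚ(R)=2; free=2−2=0
SNF(R) diag = [3, 3] → torsion [3, 3]

Answer: M ≅ ℤ/3 ⊕ ℤ/3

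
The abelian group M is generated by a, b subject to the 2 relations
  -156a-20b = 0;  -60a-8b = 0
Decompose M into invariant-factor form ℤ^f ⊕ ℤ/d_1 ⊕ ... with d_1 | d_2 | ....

Answer: M ≅ ℤ/4 ⊕ ℤ/12

Derivation:
rank_ℚ(R)=2; free=2−2=0
SNF(R) diag = [4, 12] → torsion [4, 12]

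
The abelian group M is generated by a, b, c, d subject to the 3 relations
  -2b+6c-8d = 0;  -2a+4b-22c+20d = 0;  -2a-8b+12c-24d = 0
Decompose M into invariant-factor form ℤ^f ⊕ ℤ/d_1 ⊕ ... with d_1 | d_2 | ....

Answer: M ≅ ℤ^1 ⊕ ℤ/2 ⊕ ℤ/2 ⊕ ℤ/2

Derivation:
rank_ℚ(R)=3; free=4−3=1
SNF(R) diag = [2, 2, 2] → torsion [2, 2, 2]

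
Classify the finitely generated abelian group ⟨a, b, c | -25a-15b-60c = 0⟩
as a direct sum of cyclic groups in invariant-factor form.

Answer: M ≅ ℤ^2 ⊕ ℤ/5

Derivation:
rank_ℚ(R)=1; free=3−1=2
SNF(R) diag = [5] → torsion [5]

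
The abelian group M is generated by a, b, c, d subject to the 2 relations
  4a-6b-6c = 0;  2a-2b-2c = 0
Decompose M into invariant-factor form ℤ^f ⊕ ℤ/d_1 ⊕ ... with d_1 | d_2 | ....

Answer: M ≅ ℤ^2 ⊕ ℤ/2 ⊕ ℤ/2

Derivation:
rank_ℚ(R)=2; free=4−2=2
SNF(R) diag = [2, 2] → torsion [2, 2]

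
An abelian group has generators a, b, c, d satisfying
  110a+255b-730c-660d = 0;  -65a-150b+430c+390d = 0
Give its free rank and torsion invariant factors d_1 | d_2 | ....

rank_ℚ(R)=2; free=4−2=2
SNF(R) diag = [5, 15] → torsion [5, 15]

Answer: M ≅ ℤ^2 ⊕ ℤ/5 ⊕ ℤ/15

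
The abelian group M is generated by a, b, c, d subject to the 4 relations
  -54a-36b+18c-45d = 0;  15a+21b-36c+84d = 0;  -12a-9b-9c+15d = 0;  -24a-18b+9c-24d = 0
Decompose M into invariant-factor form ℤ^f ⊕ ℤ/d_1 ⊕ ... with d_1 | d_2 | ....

Answer: M ≅ ℤ/3 ⊕ ℤ/3 ⊕ ℤ/9 ⊕ ℤ/27

Derivation:
rank_ℚ(R)=4; free=4−4=0
SNF(R) diag = [3, 3, 9, 27] → torsion [3, 3, 9, 27]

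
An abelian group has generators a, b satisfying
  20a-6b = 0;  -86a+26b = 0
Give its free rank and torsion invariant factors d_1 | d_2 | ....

Answer: M ≅ ℤ/2 ⊕ ℤ/2

Derivation:
rank_ℚ(R)=2; free=2−2=0
SNF(R) diag = [2, 2] → torsion [2, 2]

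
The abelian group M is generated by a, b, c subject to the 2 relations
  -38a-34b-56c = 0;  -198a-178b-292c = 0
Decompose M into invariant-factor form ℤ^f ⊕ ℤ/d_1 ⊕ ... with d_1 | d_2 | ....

Answer: M ≅ ℤ^1 ⊕ ℤ/2 ⊕ ℤ/4

Derivation:
rank_ℚ(R)=2; free=3−2=1
SNF(R) diag = [2, 4] → torsion [2, 4]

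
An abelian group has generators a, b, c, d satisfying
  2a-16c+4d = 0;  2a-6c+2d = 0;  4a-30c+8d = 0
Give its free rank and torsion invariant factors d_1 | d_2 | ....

Answer: M ≅ ℤ^1 ⊕ ℤ/2 ⊕ ℤ/2 ⊕ ℤ/2

Derivation:
rank_ℚ(R)=3; free=4−3=1
SNF(R) diag = [2, 2, 2] → torsion [2, 2, 2]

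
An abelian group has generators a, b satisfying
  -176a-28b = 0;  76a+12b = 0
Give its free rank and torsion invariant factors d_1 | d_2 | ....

Answer: M ≅ ℤ/4 ⊕ ℤ/4

Derivation:
rank_ℚ(R)=2; free=2−2=0
SNF(R) diag = [4, 4] → torsion [4, 4]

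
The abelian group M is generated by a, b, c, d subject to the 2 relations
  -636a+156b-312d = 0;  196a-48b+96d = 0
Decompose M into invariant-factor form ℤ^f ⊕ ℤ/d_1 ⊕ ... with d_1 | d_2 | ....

rank_ℚ(R)=2; free=4−2=2
SNF(R) diag = [4, 12] → torsion [4, 12]

Answer: M ≅ ℤ^2 ⊕ ℤ/4 ⊕ ℤ/12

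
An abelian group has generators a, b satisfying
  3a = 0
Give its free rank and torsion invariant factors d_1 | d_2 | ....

Answer: M ≅ ℤ^1 ⊕ ℤ/3

Derivation:
rank_ℚ(R)=1; free=2−1=1
SNF(R) diag = [3] → torsion [3]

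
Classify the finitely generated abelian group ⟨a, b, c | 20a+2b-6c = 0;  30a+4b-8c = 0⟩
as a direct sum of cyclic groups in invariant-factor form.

rank_ℚ(R)=2; free=3−2=1
SNF(R) diag = [2, 2] → torsion [2, 2]

Answer: M ≅ ℤ^1 ⊕ ℤ/2 ⊕ ℤ/2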